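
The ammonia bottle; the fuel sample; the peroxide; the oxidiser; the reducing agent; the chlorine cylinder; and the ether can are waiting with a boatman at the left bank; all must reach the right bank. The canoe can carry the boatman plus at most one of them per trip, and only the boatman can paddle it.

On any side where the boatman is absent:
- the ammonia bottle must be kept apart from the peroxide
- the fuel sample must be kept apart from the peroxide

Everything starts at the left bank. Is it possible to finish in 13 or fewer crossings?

No

Counting alone: the boatman can take at most 1 across per trip to the right bank, so moving all 7 needs at least 7 loaded trips out, with a return between consecutive ones — at least 13 crossings.
The safety rule pushes this higher. Following every safe sequence of crossings, the most of the 7 that can be at the right bank as the canoe arrives there on crossing 13 is 6 — never all 7.
So the move cannot be finished within 13 crossings. (The shortest complete plan takes 15:)
1. Boatman goes to the right bank with the peroxide.
2. Boatman goes back to the left bank alone.
3. Boatman goes to the right bank with the ammonia bottle.
4. Boatman goes back to the left bank with the peroxide.
5. Boatman goes to the right bank with the fuel sample.
6. Boatman goes back to the left bank alone.
7. Boatman goes to the right bank with the oxidiser.
8. Boatman goes back to the left bank alone.
9. Boatman goes to the right bank with the reducing agent.
10. Boatman goes back to the left bank alone.
11. Boatman goes to the right bank with the chlorine cylinder.
12. Boatman goes back to the left bank alone.
13. Boatman goes to the right bank with the ether can.
14. Boatman goes back to the left bank alone.
15. Boatman goes to the right bank with the peroxide.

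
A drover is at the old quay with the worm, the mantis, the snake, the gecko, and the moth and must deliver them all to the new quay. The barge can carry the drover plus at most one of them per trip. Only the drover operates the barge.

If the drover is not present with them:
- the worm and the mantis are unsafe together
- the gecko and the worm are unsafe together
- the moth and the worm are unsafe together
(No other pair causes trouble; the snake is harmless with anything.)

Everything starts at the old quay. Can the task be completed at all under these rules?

No

Following every safe sequence of crossings from the start, the most of the 5 that can be at the new quay as the barge arrives there on crossings 1, 3, 5 is 1, 2, 3 respectively; the best ever achieved is 3 of 5.
From crossing 7 on, no configuration arises that was not already reachable earlier: only 18 distinct safe configurations (who is on which side, and where the barge is) can ever be reached, none of them has everyone across, and every continuation just revisits them. So no valid plan exists.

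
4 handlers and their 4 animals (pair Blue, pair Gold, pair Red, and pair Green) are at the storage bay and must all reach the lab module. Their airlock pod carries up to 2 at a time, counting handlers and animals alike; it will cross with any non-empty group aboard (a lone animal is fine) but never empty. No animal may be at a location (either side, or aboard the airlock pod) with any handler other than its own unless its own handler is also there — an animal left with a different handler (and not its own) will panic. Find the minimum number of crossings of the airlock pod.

impossible

Following every safe sequence of crossings from the start, the most of the 8 that can be at the lab module as the airlock pod arrives there on crossings 1, 3, 5 is 2, 3, 4 respectively; the best ever achieved is 4 of 8.
From crossing 7 on, no configuration arises that was not already reachable earlier: only 44 distinct safe configurations (who is on which side, and where the airlock pod is) can ever be reached, none of them has everyone across, and every continuation just revisits them. So no valid plan exists.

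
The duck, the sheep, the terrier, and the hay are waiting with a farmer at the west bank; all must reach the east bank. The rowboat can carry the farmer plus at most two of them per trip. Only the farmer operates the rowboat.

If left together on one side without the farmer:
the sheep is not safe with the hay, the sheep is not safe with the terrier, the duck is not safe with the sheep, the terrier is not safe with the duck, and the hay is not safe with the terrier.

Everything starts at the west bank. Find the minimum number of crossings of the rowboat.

Counting alone: the farmer can take at most 2 across per trip to the east bank, so moving all 4 needs at least 2 loaded trips out, with a return between consecutive ones — at least 3 crossings.
The safety rule pushes this higher. Following every safe sequence of crossings, the most of the 4 that can be at the east bank as the rowboat arrives there on crossing 3 is 3 — never all 4.
So no plan with fewer than 5 crossings exists, and this one achieves 5:
1. Farmer goes to the east bank with the sheep and the terrier.
2. Farmer goes back to the west bank with the sheep.
3. Farmer goes to the east bank with the duck and the hay.
4. Farmer goes back to the west bank with the terrier.
5. Farmer goes to the east bank with the sheep and the terrier.

5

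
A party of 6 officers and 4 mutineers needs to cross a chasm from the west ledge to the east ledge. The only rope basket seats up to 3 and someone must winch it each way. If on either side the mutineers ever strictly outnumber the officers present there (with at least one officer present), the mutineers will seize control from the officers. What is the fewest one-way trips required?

Counting alone: each trip to the east ledge takes at most 3 across and each return brings at least 1 back, so after t trips out (and t−1 returns) at most 3t − (t−1) of the 10 are across; that first reaches 10 at t = 5, so at least 9 crossings are needed.
The plan below uses exactly 9 crossings, so it is optimal:
1. 2 mutineers → the east ledge.  (the west ledge: 6O 2M; the east ledge: 0O 2M)
2. 1 mutineer ← the west ledge.  (the west ledge: 6O 3M; the east ledge: 0O 1M)
3. 3 mutineers → the east ledge.  (the west ledge: 6O 0M; the east ledge: 0O 4M)
4. 1 mutineer ← the west ledge.  (the west ledge: 6O 1M; the east ledge: 0O 3M)
5. 3 officers → the east ledge.  (the west ledge: 3O 1M; the east ledge: 3O 3M)
6. 1 mutineer ← the west ledge.  (the west ledge: 3O 2M; the east ledge: 3O 2M)
7. 1 officer and 2 mutineers → the east ledge.  (the west ledge: 2O 0M; the east ledge: 4O 4M)
8. 1 mutineer ← the west ledge.  (the west ledge: 2O 1M; the east ledge: 4O 3M)
9. 2 officers and 1 mutineer → the east ledge.  (the west ledge: 0O 0M; the east ledge: 6O 4M)

9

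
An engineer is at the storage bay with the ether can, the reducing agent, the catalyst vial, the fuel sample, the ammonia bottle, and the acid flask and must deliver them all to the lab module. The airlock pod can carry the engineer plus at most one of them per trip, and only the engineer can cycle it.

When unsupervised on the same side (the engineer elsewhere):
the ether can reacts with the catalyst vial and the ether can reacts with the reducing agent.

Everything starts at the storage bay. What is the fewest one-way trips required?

Counting alone: the engineer can take at most 1 across per trip to the lab module, so moving all 6 needs at least 6 loaded trips out, with a return between consecutive ones — at least 11 crossings.
The safety rule pushes this higher. Following every safe sequence of crossings, the most of the 6 that can be at the lab module as the airlock pod arrives there on crossing 11 is 5 — never all 6.
So no plan with fewer than 13 crossings exists, and this one achieves 13:
1. Engineer goes to the lab module with the ether can.
2. Engineer goes back to the storage bay alone.
3. Engineer goes to the lab module with the reducing agent.
4. Engineer goes back to the storage bay with the ether can.
5. Engineer goes to the lab module with the catalyst vial.
6. Engineer goes back to the storage bay alone.
7. Engineer goes to the lab module with the fuel sample.
8. Engineer goes back to the storage bay alone.
9. Engineer goes to the lab module with the ammonia bottle.
10. Engineer goes back to the storage bay alone.
11. Engineer goes to the lab module with the acid flask.
12. Engineer goes back to the storage bay alone.
13. Engineer goes to the lab module with the ether can.

13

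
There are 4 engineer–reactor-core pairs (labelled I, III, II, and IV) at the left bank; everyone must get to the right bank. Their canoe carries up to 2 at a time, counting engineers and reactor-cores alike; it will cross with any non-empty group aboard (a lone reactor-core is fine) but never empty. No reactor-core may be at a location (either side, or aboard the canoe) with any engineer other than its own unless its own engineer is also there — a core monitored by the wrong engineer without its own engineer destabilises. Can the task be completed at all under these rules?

No

Following every safe sequence of crossings from the start, the most of the 8 that can be at the right bank as the canoe arrives there on crossings 1, 3, 5 is 2, 3, 4 respectively; the best ever achieved is 4 of 8.
From crossing 7 on, no configuration arises that was not already reachable earlier: only 44 distinct safe configurations (who is on which side, and where the canoe is) can ever be reached, none of them has everyone across, and every continuation just revisits them. So no valid plan exists.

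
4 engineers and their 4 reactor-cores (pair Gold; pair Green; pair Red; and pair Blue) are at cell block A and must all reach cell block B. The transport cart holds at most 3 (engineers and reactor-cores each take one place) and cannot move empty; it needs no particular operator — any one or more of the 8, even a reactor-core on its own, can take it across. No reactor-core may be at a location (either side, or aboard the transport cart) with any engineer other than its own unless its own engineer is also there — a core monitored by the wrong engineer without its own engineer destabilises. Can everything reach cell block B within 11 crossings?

Yes — this plan uses 9 crossings (≤ 11):
1. engineer Gold and reactor-core Gold cross → cell block B.
2. engineer Gold crosses ← cell block A.
3. engineer Gold, engineer Green, and reactor-core Green cross → cell block B.
4. engineer Gold and reactor-core Gold cross ← cell block A.
5. engineer Blue, engineer Gold, and engineer Red cross → cell block B.
6. reactor-core Green crosses ← cell block A.
7. reactor-core Gold and reactor-core Green cross → cell block B.
8. reactor-core Gold crosses ← cell block A.
9. reactor-core Blue, reactor-core Gold, and reactor-core Red cross → cell block B.

Yes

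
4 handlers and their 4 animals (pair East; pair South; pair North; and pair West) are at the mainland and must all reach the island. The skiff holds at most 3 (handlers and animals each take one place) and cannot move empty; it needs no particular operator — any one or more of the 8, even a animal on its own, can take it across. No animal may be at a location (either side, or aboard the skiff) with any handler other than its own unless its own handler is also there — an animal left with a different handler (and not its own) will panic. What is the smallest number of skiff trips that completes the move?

Counting alone: each trip to the island takes at most 3 across and each return brings at least 1 back, so after t trips out (and t−1 returns) at most 3t − (t−1) of the 8 are across; that first reaches 8 at t = 4, so at least 7 crossings are needed.
The safety rule pushes this higher. Following every safe sequence of crossings, the most of the 8 that can be at the island as the skiff arrives there on crossing 7 is 7 — never all 8.
So no plan with fewer than 9 crossings exists, and this one achieves 9:
1. animal East and handler East cross → the island.
2. handler East crosses ← the mainland.
3. animal South, handler East, and handler South cross → the island.
4. animal East and handler East cross ← the mainland.
5. handler East, handler North, and handler West cross → the island.
6. animal South crosses ← the mainland.
7. animal East and animal South cross → the island.
8. animal East crosses ← the mainland.
9. animal East, animal North, and animal West cross → the island.

9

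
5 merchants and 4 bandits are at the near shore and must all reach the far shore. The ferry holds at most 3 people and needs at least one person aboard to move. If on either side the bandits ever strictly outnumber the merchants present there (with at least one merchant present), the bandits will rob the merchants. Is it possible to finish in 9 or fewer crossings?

Yes

Yes — this plan uses 7 crossings (≤ 9):
1. 3 bandits → the far shore.  (the near shore: 5M 1B; the far shore: 0M 3B)
2. 1 bandit ← the near shore.  (the near shore: 5M 2B; the far shore: 0M 2B)
3. 3 merchants → the far shore.  (the near shore: 2M 2B; the far shore: 3M 2B)
4. 1 merchant ← the near shore.  (the near shore: 3M 2B; the far shore: 2M 2B)
5. 2 merchants and 1 bandit → the far shore.  (the near shore: 1M 1B; the far shore: 4M 3B)
6. 1 merchant ← the near shore.  (the near shore: 2M 1B; the far shore: 3M 3B)
7. 2 merchants and 1 bandit → the far shore.  (the near shore: 0M 0B; the far shore: 5M 4B)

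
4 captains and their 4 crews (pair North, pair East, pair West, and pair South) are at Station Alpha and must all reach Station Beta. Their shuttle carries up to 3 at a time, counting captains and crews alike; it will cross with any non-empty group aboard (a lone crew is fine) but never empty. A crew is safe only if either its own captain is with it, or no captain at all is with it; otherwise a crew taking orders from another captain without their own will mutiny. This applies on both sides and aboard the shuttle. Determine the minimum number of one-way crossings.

Counting alone: each trip to Station Beta takes at most 3 across and each return brings at least 1 back, so after t trips out (and t−1 returns) at most 3t − (t−1) of the 8 are across; that first reaches 8 at t = 4, so at least 7 crossings are needed.
The safety rule pushes this higher. Following every safe sequence of crossings, the most of the 8 that can be at Station Beta as the shuttle arrives there on crossing 7 is 7 — never all 8.
So no plan with fewer than 9 crossings exists, and this one achieves 9:
1. captain North and crew North cross → Station Beta.
2. captain North crosses ← Station Alpha.
3. captain East, captain North, and crew East cross → Station Beta.
4. captain North and crew North cross ← Station Alpha.
5. captain North, captain South, and captain West cross → Station Beta.
6. crew East crosses ← Station Alpha.
7. crew East and crew North cross → Station Beta.
8. crew North crosses ← Station Alpha.
9. crew North, crew South, and crew West cross → Station Beta.

9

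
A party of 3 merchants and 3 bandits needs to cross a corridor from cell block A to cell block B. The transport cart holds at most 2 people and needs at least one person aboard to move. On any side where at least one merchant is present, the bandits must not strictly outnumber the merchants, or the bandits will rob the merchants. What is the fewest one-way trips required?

11

Counting alone: each trip to cell block B takes at most 2 across and each return brings at least 1 back, so after t trips out (and t−1 returns) at most 2t − (t−1) of the 6 are across; that first reaches 6 at t = 5, so at least 9 crossings are needed.
The safety rule pushes this higher. Following every safe sequence of crossings, the most of the 6 that can be at cell block B as the transport cart arrives there on crossing 9 is 5 — never all 6.
So no plan with fewer than 11 crossings exists, and this one achieves 11:
1. 2 bandits → cell block B.  (cell block A: 3M 1B; cell block B: 0M 2B)
2. 1 bandit ← cell block A.  (cell block A: 3M 2B; cell block B: 0M 1B)
3. 2 bandits → cell block B.  (cell block A: 3M 0B; cell block B: 0M 3B)
4. 1 bandit ← cell block A.  (cell block A: 3M 1B; cell block B: 0M 2B)
5. 2 merchants → cell block B.  (cell block A: 1M 1B; cell block B: 2M 2B)
6. 1 merchant and 1 bandit ← cell block A.  (cell block A: 2M 2B; cell block B: 1M 1B)
7. 2 merchants → cell block B.  (cell block A: 0M 2B; cell block B: 3M 1B)
8. 1 bandit ← cell block A.  (cell block A: 0M 3B; cell block B: 3M 0B)
9. 2 bandits → cell block B.  (cell block A: 0M 1B; cell block B: 3M 2B)
10. 1 bandit ← cell block A.  (cell block A: 0M 2B; cell block B: 3M 1B)
11. 2 bandits → cell block B.  (cell block A: 0M 0B; cell block B: 3M 3B)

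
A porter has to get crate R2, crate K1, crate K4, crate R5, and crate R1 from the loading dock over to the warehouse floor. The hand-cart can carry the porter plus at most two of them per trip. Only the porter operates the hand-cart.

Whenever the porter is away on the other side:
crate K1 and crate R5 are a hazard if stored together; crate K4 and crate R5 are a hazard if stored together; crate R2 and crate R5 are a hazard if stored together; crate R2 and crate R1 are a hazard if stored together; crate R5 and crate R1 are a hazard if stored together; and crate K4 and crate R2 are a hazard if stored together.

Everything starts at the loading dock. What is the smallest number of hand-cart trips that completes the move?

7

Counting alone: the porter can take at most 2 across per trip to the warehouse floor, so moving all 5 needs at least 3 loaded trips out, with a return between consecutive ones — at least 5 crossings.
The safety rule pushes this higher. Following every safe sequence of crossings, the most of the 5 that can be at the warehouse floor as the hand-cart arrives there on crossing 5 is 4 — never all 5.
So no plan with fewer than 7 crossings exists, and this one achieves 7:
1. Porter goes to the warehouse floor with crate R2 and crate R5.  [the loading dock: crate K1, crate K4, crate R1 | the warehouse floor: crate R2, crate R5]
2. Porter goes back to the loading dock with crate R2.  [the loading dock: crate K1, crate K4, crate R1, crate R2 | the warehouse floor: crate R5]
3. Porter goes to the warehouse floor with crate K1 and crate R2.  [the loading dock: crate K4, crate R1 | the warehouse floor: crate K1, crate R2, crate R5]
4. Porter goes back to the loading dock with crate R5.  [the loading dock: crate K4, crate R1, crate R5 | the warehouse floor: crate K1, crate R2]
5. Porter goes to the warehouse floor with crate K4 and crate R1.  [the loading dock: crate R5 | the warehouse floor: crate K1, crate K4, crate R1, crate R2]
6. Porter goes back to the loading dock with crate R2.  [the loading dock: crate R2, crate R5 | the warehouse floor: crate K1, crate K4, crate R1]
7. Porter goes to the warehouse floor with crate R2 and crate R5.  [the loading dock: — | the warehouse floor: crate K1, crate K4, crate R1, crate R2, crate R5]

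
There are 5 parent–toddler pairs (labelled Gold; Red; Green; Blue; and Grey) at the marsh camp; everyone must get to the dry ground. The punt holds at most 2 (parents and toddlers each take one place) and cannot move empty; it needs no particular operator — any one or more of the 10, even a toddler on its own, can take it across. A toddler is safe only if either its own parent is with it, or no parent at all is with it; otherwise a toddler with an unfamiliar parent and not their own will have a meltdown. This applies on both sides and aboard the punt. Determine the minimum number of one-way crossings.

Following every safe sequence of crossings from the start, the most of the 10 that can be at the dry ground as the punt arrives there on crossings 1, 3, 5, 7 is 2, 3, 4, 5 respectively; the best ever achieved is 5 of 10.
From crossing 9 on, no configuration arises that was not already reachable earlier: only 82 distinct safe configurations (who is on which side, and where the punt is) can ever be reached, none of them has everyone across, and every continuation just revisits them. So no valid plan exists.

impossible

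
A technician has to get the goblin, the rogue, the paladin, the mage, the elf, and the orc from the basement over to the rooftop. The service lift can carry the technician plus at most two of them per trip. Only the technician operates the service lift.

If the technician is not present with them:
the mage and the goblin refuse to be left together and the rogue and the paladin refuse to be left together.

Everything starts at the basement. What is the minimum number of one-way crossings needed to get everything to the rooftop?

5

Counting alone: the technician can take at most 2 across per trip to the rooftop, so moving all 6 needs at least 3 loaded trips out, with a return between consecutive ones — at least 5 crossings.
The plan below uses exactly 5 crossings, so it is optimal:
1. Technician goes to the rooftop with the goblin and the rogue.  [the basement: the elf, the mage, the orc, the paladin | the rooftop: the goblin, the rogue]
2. Technician goes back to the basement alone.  [the basement: the elf, the mage, the orc, the paladin | the rooftop: the goblin, the rogue]
3. Technician goes to the rooftop with the elf and the orc.  [the basement: the mage, the paladin | the rooftop: the elf, the goblin, the orc, the rogue]
4. Technician goes back to the basement alone.  [the basement: the mage, the paladin | the rooftop: the elf, the goblin, the orc, the rogue]
5. Technician goes to the rooftop with the mage and the paladin.  [the basement: — | the rooftop: the elf, the goblin, the mage, the orc, the paladin, the rogue]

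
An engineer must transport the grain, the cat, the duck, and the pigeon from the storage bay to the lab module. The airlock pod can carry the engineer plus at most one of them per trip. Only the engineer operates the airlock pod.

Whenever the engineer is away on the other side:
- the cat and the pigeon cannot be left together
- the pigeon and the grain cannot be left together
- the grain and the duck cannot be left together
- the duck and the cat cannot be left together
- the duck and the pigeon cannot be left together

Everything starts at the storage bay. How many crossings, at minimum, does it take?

Whatever the first load, the items left behind include a forbidden pair without the engineer. No opening move is safe, so no plan exists.

impossible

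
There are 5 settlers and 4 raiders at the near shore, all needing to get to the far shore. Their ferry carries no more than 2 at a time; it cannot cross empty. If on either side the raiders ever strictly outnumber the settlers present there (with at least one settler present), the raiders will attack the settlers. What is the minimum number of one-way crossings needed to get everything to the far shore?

15

Counting alone: each trip to the far shore takes at most 2 across and each return brings at least 1 back, so after t trips out (and t−1 returns) at most 2t − (t−1) of the 9 are across; that first reaches 9 at t = 8, so at least 15 crossings are needed.
The plan below uses exactly 15 crossings, so it is optimal:
1. 2 raiders → the far shore.  (the near shore: 5S 2R; the far shore: 0S 2R)
2. 1 raider ← the near shore.  (the near shore: 5S 3R; the far shore: 0S 1R)
3. 2 raiders → the far shore.  (the near shore: 5S 1R; the far shore: 0S 3R)
4. 1 raider ← the near shore.  (the near shore: 5S 2R; the far shore: 0S 2R)
5. 2 settlers → the far shore.  (the near shore: 3S 2R; the far shore: 2S 2R)
6. 1 raider ← the near shore.  (the near shore: 3S 3R; the far shore: 2S 1R)
7. 1 settler and 1 raider → the far shore.  (the near shore: 2S 2R; the far shore: 3S 2R)
8. 1 settler ← the near shore.  (the near shore: 3S 2R; the far shore: 2S 2R)
9. 1 settler and 1 raider → the far shore.  (the near shore: 2S 1R; the far shore: 3S 3R)
10. 1 raider ← the near shore.  (the near shore: 2S 2R; the far shore: 3S 2R)
11. 1 settler and 1 raider → the far shore.  (the near shore: 1S 1R; the far shore: 4S 3R)
12. 1 settler ← the near shore.  (the near shore: 2S 1R; the far shore: 3S 3R)
13. 1 settler and 1 raider → the far shore.  (the near shore: 1S 0R; the far shore: 4S 4R)
14. 1 raider ← the near shore.  (the near shore: 1S 1R; the far shore: 4S 3R)
15. 1 settler and 1 raider → the far shore.  (the near shore: 0S 0R; the far shore: 5S 4R)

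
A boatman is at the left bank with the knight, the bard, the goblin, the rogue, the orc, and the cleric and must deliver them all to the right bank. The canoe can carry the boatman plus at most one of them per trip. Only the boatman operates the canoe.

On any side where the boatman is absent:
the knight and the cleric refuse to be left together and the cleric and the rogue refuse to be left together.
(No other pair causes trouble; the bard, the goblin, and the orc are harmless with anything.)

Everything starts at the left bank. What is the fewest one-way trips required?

Counting alone: the boatman can take at most 1 across per trip to the right bank, so moving all 6 needs at least 6 loaded trips out, with a return between consecutive ones — at least 11 crossings.
The safety rule pushes this higher. Following every safe sequence of crossings, the most of the 6 that can be at the right bank as the canoe arrives there on crossing 11 is 5 — never all 6.
So no plan with fewer than 13 crossings exists, and this one achieves 13:
1. Boatman goes to the right bank with the cleric.
2. Boatman goes back to the left bank alone.
3. Boatman goes to the right bank with the knight.
4. Boatman goes back to the left bank with the cleric.
5. Boatman goes to the right bank with the rogue.
6. Boatman goes back to the left bank alone.
7. Boatman goes to the right bank with the bard.
8. Boatman goes back to the left bank alone.
9. Boatman goes to the right bank with the goblin.
10. Boatman goes back to the left bank alone.
11. Boatman goes to the right bank with the orc.
12. Boatman goes back to the left bank alone.
13. Boatman goes to the right bank with the cleric.

13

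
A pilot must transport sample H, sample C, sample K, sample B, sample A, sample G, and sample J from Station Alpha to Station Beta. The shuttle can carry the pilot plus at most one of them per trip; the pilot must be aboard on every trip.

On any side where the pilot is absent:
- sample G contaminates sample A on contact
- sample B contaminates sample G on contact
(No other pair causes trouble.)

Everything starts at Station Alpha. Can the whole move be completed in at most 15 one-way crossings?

Yes — this plan uses 15 crossings (≤ 15):
1. Pilot goes to Station Beta with sample G.  [Station Alpha: sample A, sample B, sample C, sample H, sample J, sample K | Station Beta: sample G]
2. Pilot goes back to Station Alpha alone.  [Station Alpha: sample A, sample B, sample C, sample H, sample J, sample K | Station Beta: sample G]
3. Pilot goes to Station Beta with sample H.  [Station Alpha: sample A, sample B, sample C, sample J, sample K | Station Beta: sample G, sample H]
4. Pilot goes back to Station Alpha alone.  [Station Alpha: sample A, sample B, sample C, sample J, sample K | Station Beta: sample G, sample H]
5. Pilot goes to Station Beta with sample C.  [Station Alpha: sample A, sample B, sample J, sample K | Station Beta: sample C, sample G, sample H]
6. Pilot goes back to Station Alpha alone.  [Station Alpha: sample A, sample B, sample J, sample K | Station Beta: sample C, sample G, sample H]
7. Pilot goes to Station Beta with sample K.  [Station Alpha: sample A, sample B, sample J | Station Beta: sample C, sample G, sample H, sample K]
8. Pilot goes back to Station Alpha alone.  [Station Alpha: sample A, sample B, sample J | Station Beta: sample C, sample G, sample H, sample K]
9. Pilot goes to Station Beta with sample B.  [Station Alpha: sample A, sample J | Station Beta: sample B, sample C, sample G, sample H, sample K]
10. Pilot goes back to Station Alpha with sample G.  [Station Alpha: sample A, sample G, sample J | Station Beta: sample B, sample C, sample H, sample K]
11. Pilot goes to Station Beta with sample A.  [Station Alpha: sample G, sample J | Station Beta: sample A, sample B, sample C, sample H, sample K]
12. Pilot goes back to Station Alpha alone.  [Station Alpha: sample G, sample J | Station Beta: sample A, sample B, sample C, sample H, sample K]
13. Pilot goes to Station Beta with sample J.  [Station Alpha: sample G | Station Beta: sample A, sample B, sample C, sample H, sample J, sample K]
14. Pilot goes back to Station Alpha alone.  [Station Alpha: sample G | Station Beta: sample A, sample B, sample C, sample H, sample J, sample K]
15. Pilot goes to Station Beta with sample G.  [Station Alpha: — | Station Beta: sample A, sample B, sample C, sample G, sample H, sample J, sample K]

Yes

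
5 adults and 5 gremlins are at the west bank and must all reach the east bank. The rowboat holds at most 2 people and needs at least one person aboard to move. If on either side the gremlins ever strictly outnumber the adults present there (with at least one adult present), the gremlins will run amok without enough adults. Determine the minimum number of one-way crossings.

impossible

Following every safe sequence of crossings from the start, the most of the 10 that can be at the east bank as the rowboat arrives there on crossings 1, 3, 5, 7 is 2, 3, 4, 5 respectively; the best ever achieved is 5 of 10.
From crossing 9 on, no configuration arises that was not already reachable earlier: only 13 distinct safe configurations (who is on which side, and where the rowboat is) can ever be reached, none of them has everyone across, and every continuation just revisits them. They are: 0 adults + 0 gremlins across (rowboat back at the start); 0 adults + 1 gremlin across (rowboat there); 0 adults + 1 gremlin across (rowboat back at the start); 0 adults + 2 gremlins across (rowboat there); 0 adults + 2 gremlins across (rowboat back at the start); 0 adults + 3 gremlins across (rowboat there); 0 adults + 3 gremlins across (rowboat back at the start); 0 adults + 4 gremlins across (rowboat there); 0 adults + 4 gremlins across (rowboat back at the start); 0 adults + 5 gremlins across (rowboat there); 1 adult + 1 gremlin across (rowboat there); 1 adult + 1 gremlin across (rowboat back at the start); 2 adults + 2 gremlins across (rowboat there). So no valid plan exists.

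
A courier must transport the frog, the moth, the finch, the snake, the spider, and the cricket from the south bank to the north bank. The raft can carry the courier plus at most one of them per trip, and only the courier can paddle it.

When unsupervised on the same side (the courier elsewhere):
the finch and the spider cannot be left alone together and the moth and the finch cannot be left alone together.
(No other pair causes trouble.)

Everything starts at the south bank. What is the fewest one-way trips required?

Counting alone: the courier can take at most 1 across per trip to the north bank, so moving all 6 needs at least 6 loaded trips out, with a return between consecutive ones — at least 11 crossings.
The safety rule pushes this higher. Following every safe sequence of crossings, the most of the 6 that can be at the north bank as the raft arrives there on crossing 11 is 5 — never all 6.
So no plan with fewer than 13 crossings exists, and this one achieves 13:
1. Courier goes to the north bank with the finch.
2. Courier goes back to the south bank alone.
3. Courier goes to the north bank with the frog.
4. Courier goes back to the south bank alone.
5. Courier goes to the north bank with the moth.
6. Courier goes back to the south bank with the finch.
7. Courier goes to the north bank with the spider.
8. Courier goes back to the south bank alone.
9. Courier goes to the north bank with the snake.
10. Courier goes back to the south bank alone.
11. Courier goes to the north bank with the cricket.
12. Courier goes back to the south bank alone.
13. Courier goes to the north bank with the finch.

13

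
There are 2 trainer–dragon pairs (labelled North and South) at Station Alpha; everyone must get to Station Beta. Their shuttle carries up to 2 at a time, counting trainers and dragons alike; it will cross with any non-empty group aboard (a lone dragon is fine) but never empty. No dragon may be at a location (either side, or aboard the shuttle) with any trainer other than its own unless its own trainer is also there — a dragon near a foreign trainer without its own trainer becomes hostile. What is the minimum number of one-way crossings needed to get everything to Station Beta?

5

Counting alone: each trip to Station Beta takes at most 2 across and each return brings at least 1 back, so after t trips out (and t−1 returns) at most 2t − (t−1) of the 4 are across; that first reaches 4 at t = 3, so at least 5 crossings are needed.
The plan below uses exactly 5 crossings, so it is optimal:
1. dragon North and trainer North cross → Station Beta.
2. trainer North crosses ← Station Alpha.
3. trainer North and trainer South cross → Station Beta.
4. trainer South crosses ← Station Alpha.
5. dragon South and trainer South cross → Station Beta.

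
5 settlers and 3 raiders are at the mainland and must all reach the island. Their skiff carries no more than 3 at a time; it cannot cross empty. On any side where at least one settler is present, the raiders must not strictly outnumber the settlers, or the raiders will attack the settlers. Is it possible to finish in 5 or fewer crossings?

No

Counting alone: each trip to the island takes at most 3 across and each return brings at least 1 back, so after t trips out (and t−1 returns) at most 3t − (t−1) of the 8 are across; that first reaches 8 at t = 4, so at least 7 crossings are needed.
Since 5 < 7, 5 crossings cannot be enough. (The shortest complete plan in fact takes 7:)
1. 2 raiders → the island.  (the mainland: 5S 1R; the island: 0S 2R)
2. 1 raider ← the mainland.  (the mainland: 5S 2R; the island: 0S 1R)
3. 2 settlers and 1 raider → the island.  (the mainland: 3S 1R; the island: 2S 2R)
4. 1 raider ← the mainland.  (the mainland: 3S 2R; the island: 2S 1R)
5. 1 settler and 2 raiders → the island.  (the mainland: 2S 0R; the island: 3S 3R)
6. 1 raider ← the mainland.  (the mainland: 2S 1R; the island: 3S 2R)
7. 2 settlers and 1 raider → the island.  (the mainland: 0S 0R; the island: 5S 3R)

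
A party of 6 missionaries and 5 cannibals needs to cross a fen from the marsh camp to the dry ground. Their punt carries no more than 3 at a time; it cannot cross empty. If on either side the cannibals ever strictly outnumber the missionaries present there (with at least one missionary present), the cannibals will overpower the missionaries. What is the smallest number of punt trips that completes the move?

Counting alone: each trip to the dry ground takes at most 3 across and each return brings at least 1 back, so after t trips out (and t−1 returns) at most 3t − (t−1) of the 11 are across; that first reaches 11 at t = 5, so at least 9 crossings are needed.
The plan below uses exactly 9 crossings, so it is optimal:
1. 3 cannibals → the dry ground.  (the marsh camp: 6M 2C; the dry ground: 0M 3C)
2. 1 cannibal ← the marsh camp.  (the marsh camp: 6M 3C; the dry ground: 0M 2C)
3. 3 missionaries → the dry ground.  (the marsh camp: 3M 3C; the dry ground: 3M 2C)
4. 1 missionary ← the marsh camp.  (the marsh camp: 4M 3C; the dry ground: 2M 2C)
5. 2 missionaries and 1 cannibal → the dry ground.  (the marsh camp: 2M 2C; the dry ground: 4M 3C)
6. 1 missionary ← the marsh camp.  (the marsh camp: 3M 2C; the dry ground: 3M 3C)
7. 2 missionaries and 1 cannibal → the dry ground.  (the marsh camp: 1M 1C; the dry ground: 5M 4C)
8. 1 missionary ← the marsh camp.  (the marsh camp: 2M 1C; the dry ground: 4M 4C)
9. 2 missionaries and 1 cannibal → the dry ground.  (the marsh camp: 0M 0C; the dry ground: 6M 5C)

9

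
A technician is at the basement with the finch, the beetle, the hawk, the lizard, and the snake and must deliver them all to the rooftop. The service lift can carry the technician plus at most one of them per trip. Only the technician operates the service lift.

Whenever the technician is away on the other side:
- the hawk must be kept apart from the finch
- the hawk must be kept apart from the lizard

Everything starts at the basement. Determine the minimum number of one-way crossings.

11

Counting alone: the technician can take at most 1 across per trip to the rooftop, so moving all 5 needs at least 5 loaded trips out, with a return between consecutive ones — at least 9 crossings.
The safety rule pushes this higher. Following every safe sequence of crossings, the most of the 5 that can be at the rooftop as the service lift arrives there on crossing 9 is 4 — never all 5.
So no plan with fewer than 11 crossings exists, and this one achieves 11:
1. Technician goes to the rooftop with the hawk.
2. Technician goes back to the basement alone.
3. Technician goes to the rooftop with the finch.
4. Technician goes back to the basement with the hawk.
5. Technician goes to the rooftop with the lizard.
6. Technician goes back to the basement alone.
7. Technician goes to the rooftop with the beetle.
8. Technician goes back to the basement alone.
9. Technician goes to the rooftop with the snake.
10. Technician goes back to the basement alone.
11. Technician goes to the rooftop with the hawk.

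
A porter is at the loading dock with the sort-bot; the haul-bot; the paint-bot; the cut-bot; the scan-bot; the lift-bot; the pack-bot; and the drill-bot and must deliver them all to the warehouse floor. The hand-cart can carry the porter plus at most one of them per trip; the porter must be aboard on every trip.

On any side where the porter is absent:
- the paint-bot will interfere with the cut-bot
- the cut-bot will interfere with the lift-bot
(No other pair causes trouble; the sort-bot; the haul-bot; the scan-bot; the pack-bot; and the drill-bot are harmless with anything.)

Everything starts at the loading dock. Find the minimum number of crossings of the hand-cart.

Counting alone: the porter can take at most 1 across per trip to the warehouse floor, so moving all 8 needs at least 8 loaded trips out, with a return between consecutive ones — at least 15 crossings.
The safety rule pushes this higher. Following every safe sequence of crossings, the most of the 8 that can be at the warehouse floor as the hand-cart arrives there on crossing 15 is 7 — never all 8.
So no plan with fewer than 17 crossings exists, and this one achieves 17:
1. Porter goes to the warehouse floor with the cut-bot.
2. Porter goes back to the loading dock alone.
3. Porter goes to the warehouse floor with the sort-bot.
4. Porter goes back to the loading dock alone.
5. Porter goes to the warehouse floor with the haul-bot.
6. Porter goes back to the loading dock alone.
7. Porter goes to the warehouse floor with the paint-bot.
8. Porter goes back to the loading dock with the cut-bot.
9. Porter goes to the warehouse floor with the lift-bot.
10. Porter goes back to the loading dock alone.
11. Porter goes to the warehouse floor with the scan-bot.
12. Porter goes back to the loading dock alone.
13. Porter goes to the warehouse floor with the pack-bot.
14. Porter goes back to the loading dock alone.
15. Porter goes to the warehouse floor with the drill-bot.
16. Porter goes back to the loading dock alone.
17. Porter goes to the warehouse floor with the cut-bot.

17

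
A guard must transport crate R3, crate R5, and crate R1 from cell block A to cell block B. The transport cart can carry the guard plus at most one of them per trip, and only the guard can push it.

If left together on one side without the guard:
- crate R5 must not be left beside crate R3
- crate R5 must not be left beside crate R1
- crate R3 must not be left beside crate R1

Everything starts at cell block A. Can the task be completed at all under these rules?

Whatever the first load, the items left behind include a forbidden pair without the guard. No opening move is safe, so no plan exists.

No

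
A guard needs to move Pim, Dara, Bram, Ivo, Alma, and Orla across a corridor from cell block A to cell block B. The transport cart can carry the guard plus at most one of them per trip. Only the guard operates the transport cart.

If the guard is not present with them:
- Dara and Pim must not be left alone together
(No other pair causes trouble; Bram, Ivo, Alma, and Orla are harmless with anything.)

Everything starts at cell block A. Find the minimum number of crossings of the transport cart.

11

Counting alone: the guard can take at most 1 across per trip to cell block B, so moving all 6 needs at least 6 loaded trips out, with a return between consecutive ones — at least 11 crossings.
The plan below uses exactly 11 crossings, so it is optimal:
1. Guard goes to cell block B with Pim.  [cell block A: Alma, Bram, Dara, Ivo, Orla | cell block B: Pim]
2. Guard goes back to cell block A alone.  [cell block A: Alma, Bram, Dara, Ivo, Orla | cell block B: Pim]
3. Guard goes to cell block B with Bram.  [cell block A: Alma, Dara, Ivo, Orla | cell block B: Bram, Pim]
4. Guard goes back to cell block A alone.  [cell block A: Alma, Dara, Ivo, Orla | cell block B: Bram, Pim]
5. Guard goes to cell block B with Ivo.  [cell block A: Alma, Dara, Orla | cell block B: Bram, Ivo, Pim]
6. Guard goes back to cell block A alone.  [cell block A: Alma, Dara, Orla | cell block B: Bram, Ivo, Pim]
7. Guard goes to cell block B with Alma.  [cell block A: Dara, Orla | cell block B: Alma, Bram, Ivo, Pim]
8. Guard goes back to cell block A alone.  [cell block A: Dara, Orla | cell block B: Alma, Bram, Ivo, Pim]
9. Guard goes to cell block B with Orla.  [cell block A: Dara | cell block B: Alma, Bram, Ivo, Orla, Pim]
10. Guard goes back to cell block A alone.  [cell block A: Dara | cell block B: Alma, Bram, Ivo, Orla, Pim]
11. Guard goes to cell block B with Dara.  [cell block A: — | cell block B: Alma, Bram, Dara, Ivo, Orla, Pim]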